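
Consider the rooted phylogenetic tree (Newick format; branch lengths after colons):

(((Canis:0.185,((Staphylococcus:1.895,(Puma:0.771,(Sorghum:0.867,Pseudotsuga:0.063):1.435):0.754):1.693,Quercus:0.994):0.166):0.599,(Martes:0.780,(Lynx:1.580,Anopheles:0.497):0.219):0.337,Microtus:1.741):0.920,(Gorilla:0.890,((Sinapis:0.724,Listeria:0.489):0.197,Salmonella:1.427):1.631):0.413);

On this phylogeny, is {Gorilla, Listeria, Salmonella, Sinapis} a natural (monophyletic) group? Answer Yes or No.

The most recent common ancestor of these taxa subtends (Gorilla,((Sinapis,Listeria),Salmonella)).
That clade has exactly 4 tips — every listed taxon and nothing else — so the group is monophyletic.

Yes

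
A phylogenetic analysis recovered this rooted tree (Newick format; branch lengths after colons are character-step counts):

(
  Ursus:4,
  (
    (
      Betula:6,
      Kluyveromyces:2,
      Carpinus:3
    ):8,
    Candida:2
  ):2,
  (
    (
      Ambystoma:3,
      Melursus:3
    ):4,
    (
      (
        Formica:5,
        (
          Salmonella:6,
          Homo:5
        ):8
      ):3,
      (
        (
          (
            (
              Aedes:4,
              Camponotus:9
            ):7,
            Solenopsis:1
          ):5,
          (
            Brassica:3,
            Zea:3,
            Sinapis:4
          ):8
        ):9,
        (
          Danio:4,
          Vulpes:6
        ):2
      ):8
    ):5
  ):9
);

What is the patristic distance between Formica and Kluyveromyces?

The path runs Formica → … → MRCA → … → Kluyveromyces; the MRCA is the root of the tree.
Branch lengths along that path: 5 + 3 + 5 + 9 + 2 + 8 + 2 = 34.

34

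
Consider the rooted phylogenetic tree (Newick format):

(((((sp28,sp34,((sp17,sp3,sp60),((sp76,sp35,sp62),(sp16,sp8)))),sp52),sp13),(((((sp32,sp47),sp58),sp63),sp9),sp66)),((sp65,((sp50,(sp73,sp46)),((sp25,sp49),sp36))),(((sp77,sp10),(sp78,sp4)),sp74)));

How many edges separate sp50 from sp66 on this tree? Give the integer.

8

The MRCA of sp50 and sp66 is the root of the tree.
From sp50 up to that node: 5 branches. From sp66 up to the same node: 3 branches. Total: 5 + 3 = 8.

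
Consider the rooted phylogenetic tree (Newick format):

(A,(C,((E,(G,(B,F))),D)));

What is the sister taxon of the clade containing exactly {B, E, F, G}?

D

The clade containing exactly {B, E, F, G} attaches to the tree at the node subtending ((E,(G,(B,F))),D).
The other lineage descending from that same node — the sister group — is the single tip D.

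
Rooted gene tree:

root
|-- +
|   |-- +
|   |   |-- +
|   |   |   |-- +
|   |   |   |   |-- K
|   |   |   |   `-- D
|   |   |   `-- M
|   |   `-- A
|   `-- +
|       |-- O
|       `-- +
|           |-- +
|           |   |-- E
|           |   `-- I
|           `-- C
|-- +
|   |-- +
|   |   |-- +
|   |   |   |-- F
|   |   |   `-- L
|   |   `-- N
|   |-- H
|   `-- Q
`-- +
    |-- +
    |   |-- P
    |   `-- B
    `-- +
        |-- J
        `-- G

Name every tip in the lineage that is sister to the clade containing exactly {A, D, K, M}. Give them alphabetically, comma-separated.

C, E, I, O

The clade containing exactly {A, D, K, M} attaches to the tree at the node subtending ((((K,D),M),A),(O,((E,I),C))).
The other lineage descending from that same node — the sister group — is (O,((E,I),C)); its 4 tips in alphabetical order are the answer.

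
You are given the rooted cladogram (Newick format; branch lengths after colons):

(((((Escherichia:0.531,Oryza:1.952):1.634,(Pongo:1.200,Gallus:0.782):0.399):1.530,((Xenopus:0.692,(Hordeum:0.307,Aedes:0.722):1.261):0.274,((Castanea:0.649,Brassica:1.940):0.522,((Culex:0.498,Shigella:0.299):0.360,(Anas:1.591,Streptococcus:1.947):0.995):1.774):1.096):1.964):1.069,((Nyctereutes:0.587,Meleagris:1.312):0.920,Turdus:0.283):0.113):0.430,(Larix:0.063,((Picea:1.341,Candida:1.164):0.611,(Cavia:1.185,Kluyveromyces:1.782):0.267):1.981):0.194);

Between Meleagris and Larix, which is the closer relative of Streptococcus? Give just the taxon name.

The MRCA of Streptococcus and Meleagris subtends ((((Escherichia,Oryza),(Pongo,Gallus)),((Xenopus,(Hordeum,Aedes)),((Castanea,Brassica),((Culex,Shigella),(Anas,Streptococcus))))),((Nyctereutes,Meleagris),Turdus)) (16 taxa).
The MRCA of Streptococcus and Larix is the root, subtending the entire tree (21 taxa).
The first is nested inside the second, so Streptococcus shares a more recent common ancestor with Meleagris.

Meleagris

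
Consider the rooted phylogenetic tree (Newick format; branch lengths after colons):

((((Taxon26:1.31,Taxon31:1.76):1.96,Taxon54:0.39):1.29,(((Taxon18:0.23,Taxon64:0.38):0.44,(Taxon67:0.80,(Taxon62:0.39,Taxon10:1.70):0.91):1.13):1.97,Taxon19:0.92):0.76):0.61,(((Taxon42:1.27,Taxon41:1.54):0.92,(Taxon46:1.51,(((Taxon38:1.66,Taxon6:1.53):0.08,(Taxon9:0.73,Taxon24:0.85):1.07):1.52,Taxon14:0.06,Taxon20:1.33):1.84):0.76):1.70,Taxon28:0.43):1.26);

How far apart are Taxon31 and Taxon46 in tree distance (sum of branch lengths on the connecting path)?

The path runs Taxon31 → … → MRCA → … → Taxon46; the MRCA is the root of the tree.
Branch lengths along that path: 1.76 + 1.96 + 1.29 + 0.61 + 1.26 + 1.70 + 0.76 + 1.51 = 10.85.

10.85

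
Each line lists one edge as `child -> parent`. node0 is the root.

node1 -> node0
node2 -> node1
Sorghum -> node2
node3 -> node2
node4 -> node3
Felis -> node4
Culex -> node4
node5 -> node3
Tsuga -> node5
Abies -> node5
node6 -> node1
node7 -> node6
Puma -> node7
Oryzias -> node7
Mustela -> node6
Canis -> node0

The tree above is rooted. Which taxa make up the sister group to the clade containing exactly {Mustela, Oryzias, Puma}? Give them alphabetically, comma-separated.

Abies, Culex, Felis, Sorghum, Tsuga

The clade containing exactly {Mustela, Oryzias, Puma} attaches to the tree at the node subtending ((Sorghum,((Felis,Culex),(Tsuga,Abies))),((Puma,Oryzias),Mustela)).
The other lineage descending from that same node — the sister group — is (Sorghum,((Felis,Culex),(Tsuga,Abies))); its 5 tips in alphabetical order are the answer.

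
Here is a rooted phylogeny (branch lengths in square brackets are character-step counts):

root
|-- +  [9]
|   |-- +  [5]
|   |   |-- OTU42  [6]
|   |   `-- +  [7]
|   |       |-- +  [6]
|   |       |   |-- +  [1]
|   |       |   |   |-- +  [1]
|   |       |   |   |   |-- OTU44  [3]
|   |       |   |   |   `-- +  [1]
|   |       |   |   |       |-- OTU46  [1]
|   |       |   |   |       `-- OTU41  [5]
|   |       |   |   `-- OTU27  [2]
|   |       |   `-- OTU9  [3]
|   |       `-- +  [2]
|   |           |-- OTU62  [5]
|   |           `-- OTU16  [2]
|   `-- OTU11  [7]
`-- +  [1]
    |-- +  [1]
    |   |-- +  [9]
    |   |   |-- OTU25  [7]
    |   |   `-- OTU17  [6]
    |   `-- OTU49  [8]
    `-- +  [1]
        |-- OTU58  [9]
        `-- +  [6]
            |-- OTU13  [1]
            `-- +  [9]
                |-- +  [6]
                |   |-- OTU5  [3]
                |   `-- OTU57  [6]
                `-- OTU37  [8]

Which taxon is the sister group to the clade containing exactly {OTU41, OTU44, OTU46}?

The clade containing exactly {OTU41, OTU44, OTU46} attaches to the tree at the node subtending ((OTU44,(OTU46,OTU41)),OTU27).
The other lineage descending from that same node — the sister group — is the single tip OTU27.

OTU27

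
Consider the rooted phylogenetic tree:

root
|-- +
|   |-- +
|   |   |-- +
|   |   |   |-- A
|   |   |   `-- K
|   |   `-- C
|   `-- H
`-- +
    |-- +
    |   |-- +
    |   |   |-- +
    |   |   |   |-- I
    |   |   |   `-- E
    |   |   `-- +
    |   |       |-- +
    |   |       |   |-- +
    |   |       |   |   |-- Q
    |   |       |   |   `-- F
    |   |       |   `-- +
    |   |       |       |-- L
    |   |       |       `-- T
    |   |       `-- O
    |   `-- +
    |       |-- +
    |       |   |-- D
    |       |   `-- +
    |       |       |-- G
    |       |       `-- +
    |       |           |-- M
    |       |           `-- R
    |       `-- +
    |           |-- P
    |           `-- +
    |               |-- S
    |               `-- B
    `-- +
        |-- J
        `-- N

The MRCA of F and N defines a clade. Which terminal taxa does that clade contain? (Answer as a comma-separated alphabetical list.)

B, D, E, F, G, I, J, L, M, N, O, P, Q, R, S, T

Tracing F: it sits inside (Q,F).
Tracing N: it sits inside (J,N).
The smallest clade enclosing both is ((((I,E),(((Q,F),(L,T)),O)),((D,(G,(M,R))),(P,(S,B)))),(J,N)); the answer is its 16 terminal taxa in alphabetical order.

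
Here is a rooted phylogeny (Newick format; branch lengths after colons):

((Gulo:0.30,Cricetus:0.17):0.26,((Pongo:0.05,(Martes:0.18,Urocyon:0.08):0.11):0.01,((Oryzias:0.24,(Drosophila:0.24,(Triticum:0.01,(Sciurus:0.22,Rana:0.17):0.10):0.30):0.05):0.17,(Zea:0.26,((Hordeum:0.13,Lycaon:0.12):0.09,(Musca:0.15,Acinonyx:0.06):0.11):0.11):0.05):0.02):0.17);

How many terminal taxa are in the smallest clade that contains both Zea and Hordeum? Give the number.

The MRCA of Zea and Hordeum is the node subtending (Zea,((Hordeum,Lycaon),(Musca,Acinonyx))).
That clade contains 5 terminal taxa: Acinonyx, Hordeum, Lycaon, Musca, Zea.

5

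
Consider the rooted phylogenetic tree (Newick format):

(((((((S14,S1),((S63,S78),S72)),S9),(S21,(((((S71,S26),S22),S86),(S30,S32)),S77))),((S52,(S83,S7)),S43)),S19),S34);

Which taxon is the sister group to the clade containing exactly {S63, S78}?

The clade containing exactly {S63, S78} attaches to the tree at the node subtending ((S63,S78),S72).
The other lineage descending from that same node — the sister group — is the single tip S72.

S72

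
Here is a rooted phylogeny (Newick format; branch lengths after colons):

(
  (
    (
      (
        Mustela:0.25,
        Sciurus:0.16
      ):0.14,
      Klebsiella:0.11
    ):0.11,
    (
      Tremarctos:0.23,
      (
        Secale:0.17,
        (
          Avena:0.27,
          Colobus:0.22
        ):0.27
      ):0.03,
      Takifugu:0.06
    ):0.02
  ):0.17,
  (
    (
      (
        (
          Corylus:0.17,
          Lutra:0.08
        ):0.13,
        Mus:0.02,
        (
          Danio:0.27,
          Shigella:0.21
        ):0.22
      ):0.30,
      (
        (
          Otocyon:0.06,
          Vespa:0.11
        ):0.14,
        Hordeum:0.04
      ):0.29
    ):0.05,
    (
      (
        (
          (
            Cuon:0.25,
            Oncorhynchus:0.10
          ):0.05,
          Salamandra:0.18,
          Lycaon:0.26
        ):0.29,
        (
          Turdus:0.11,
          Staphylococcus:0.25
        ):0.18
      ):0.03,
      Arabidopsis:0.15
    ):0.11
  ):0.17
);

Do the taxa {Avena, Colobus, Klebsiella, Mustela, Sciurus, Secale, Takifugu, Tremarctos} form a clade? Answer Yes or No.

The most recent common ancestor of these taxa subtends (((Mustela,Sciurus),Klebsiella),(Tremarctos,(Secale,(Avena,Colobus)),Takifugu)).
That clade has exactly 8 tips — every listed taxon and nothing else — so the group is monophyletic.

Yes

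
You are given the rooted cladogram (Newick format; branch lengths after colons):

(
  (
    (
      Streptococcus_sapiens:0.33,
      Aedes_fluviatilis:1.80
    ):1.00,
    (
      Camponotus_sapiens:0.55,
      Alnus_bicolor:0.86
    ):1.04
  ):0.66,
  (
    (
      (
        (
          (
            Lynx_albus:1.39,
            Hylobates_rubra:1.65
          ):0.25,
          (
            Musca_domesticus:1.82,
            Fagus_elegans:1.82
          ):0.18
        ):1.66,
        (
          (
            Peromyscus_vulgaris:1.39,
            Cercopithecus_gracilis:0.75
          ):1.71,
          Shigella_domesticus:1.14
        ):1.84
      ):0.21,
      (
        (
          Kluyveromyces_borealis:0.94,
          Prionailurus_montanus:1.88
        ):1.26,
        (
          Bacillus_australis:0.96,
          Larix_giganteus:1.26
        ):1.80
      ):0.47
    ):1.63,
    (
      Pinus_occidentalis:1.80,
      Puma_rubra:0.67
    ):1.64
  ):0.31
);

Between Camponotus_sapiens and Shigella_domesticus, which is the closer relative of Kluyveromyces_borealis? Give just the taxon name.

The MRCA of Kluyveromyces_borealis and Shigella_domesticus subtends ((((Lynx_albus,Hylobates_rubra),(Musca_domesticus,Fagus_elegans)),((Peromyscus_vulgaris,Cercopithecus_gracilis),Shigella_domesticus)),((Kluyveromyces_borealis,Prionailurus_montanus),(Bacillus_australis,Larix_giganteus))) (11 taxa).
The MRCA of Kluyveromyces_borealis and Camponotus_sapiens is the root, subtending the entire tree (17 taxa).
The first is nested inside the second, so Kluyveromyces_borealis shares a more recent common ancestor with Shigella_domesticus.

Shigella_domesticus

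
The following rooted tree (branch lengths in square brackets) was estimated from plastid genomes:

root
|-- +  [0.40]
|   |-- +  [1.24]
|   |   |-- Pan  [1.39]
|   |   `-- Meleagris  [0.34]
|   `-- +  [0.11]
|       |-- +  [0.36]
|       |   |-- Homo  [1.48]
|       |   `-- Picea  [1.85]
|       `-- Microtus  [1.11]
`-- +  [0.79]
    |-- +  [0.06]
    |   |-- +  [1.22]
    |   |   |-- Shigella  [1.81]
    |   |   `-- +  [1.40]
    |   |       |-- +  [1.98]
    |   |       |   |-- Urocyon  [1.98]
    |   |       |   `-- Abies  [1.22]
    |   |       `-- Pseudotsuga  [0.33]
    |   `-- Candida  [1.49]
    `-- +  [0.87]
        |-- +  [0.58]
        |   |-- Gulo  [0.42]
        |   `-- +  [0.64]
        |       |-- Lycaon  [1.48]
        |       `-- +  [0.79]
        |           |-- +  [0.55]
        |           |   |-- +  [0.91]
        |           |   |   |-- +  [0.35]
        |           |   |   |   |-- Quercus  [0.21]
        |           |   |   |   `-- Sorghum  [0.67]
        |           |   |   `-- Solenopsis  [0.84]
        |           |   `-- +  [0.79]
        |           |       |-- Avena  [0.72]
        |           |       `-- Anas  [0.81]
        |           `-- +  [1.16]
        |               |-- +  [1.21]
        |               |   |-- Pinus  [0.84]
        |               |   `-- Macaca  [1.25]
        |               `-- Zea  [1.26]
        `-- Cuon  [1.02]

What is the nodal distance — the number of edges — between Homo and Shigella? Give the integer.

The MRCA of Homo and Shigella is the root of the tree.
From Homo up to that node: 4 branches. From Shigella up to the same node: 4 branches. Total: 4 + 4 = 8.

8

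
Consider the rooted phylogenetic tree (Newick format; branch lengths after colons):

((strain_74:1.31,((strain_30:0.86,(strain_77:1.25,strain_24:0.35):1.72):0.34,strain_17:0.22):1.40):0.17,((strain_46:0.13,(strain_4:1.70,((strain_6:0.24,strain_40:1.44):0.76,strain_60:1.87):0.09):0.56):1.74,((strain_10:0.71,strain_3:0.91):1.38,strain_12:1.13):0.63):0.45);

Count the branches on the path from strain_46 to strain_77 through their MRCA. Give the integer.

8

The MRCA of strain_46 and strain_77 is the root of the tree.
From strain_46 up to that node: 3 branches. From strain_77 up to the same node: 5 branches. Total: 3 + 5 = 8.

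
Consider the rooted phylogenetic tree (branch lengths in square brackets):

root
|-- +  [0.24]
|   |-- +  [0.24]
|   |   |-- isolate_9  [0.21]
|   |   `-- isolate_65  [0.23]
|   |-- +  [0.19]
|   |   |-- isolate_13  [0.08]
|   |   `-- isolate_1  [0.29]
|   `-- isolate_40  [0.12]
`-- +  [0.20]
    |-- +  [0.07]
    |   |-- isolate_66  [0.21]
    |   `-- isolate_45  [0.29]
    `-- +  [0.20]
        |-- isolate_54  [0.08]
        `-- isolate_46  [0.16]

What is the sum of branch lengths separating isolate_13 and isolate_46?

1.07

The path runs isolate_13 → … → MRCA → … → isolate_46; the MRCA is the root of the tree.
Branch lengths along that path: 0.08 + 0.19 + 0.24 + 0.20 + 0.20 + 0.16 = 1.07.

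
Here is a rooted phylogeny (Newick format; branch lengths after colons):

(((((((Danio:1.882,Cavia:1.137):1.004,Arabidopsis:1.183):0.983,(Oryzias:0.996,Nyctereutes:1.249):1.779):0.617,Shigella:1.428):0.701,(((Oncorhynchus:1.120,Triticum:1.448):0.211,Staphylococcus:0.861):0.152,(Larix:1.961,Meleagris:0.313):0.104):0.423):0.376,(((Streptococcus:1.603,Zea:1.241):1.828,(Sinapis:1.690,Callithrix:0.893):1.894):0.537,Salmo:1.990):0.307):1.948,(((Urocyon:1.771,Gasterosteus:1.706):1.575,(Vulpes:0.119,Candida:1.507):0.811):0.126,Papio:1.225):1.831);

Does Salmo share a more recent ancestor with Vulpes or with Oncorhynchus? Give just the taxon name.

The MRCA of Salmo and Oncorhynchus subtends ((((((Danio,Cavia),Arabidopsis),(Oryzias,Nyctereutes)),Shigella),(((Oncorhynchus,Triticum),Staphylococcus),(Larix,Meleagris))),(((Streptococcus,Zea),(Sinapis,Callithrix)),Salmo)) (16 taxa).
The MRCA of Salmo and Vulpes is the root, subtending the entire tree (21 taxa).
The first is nested inside the second, so Salmo shares a more recent common ancestor with Oncorhynchus.

Oncorhynchus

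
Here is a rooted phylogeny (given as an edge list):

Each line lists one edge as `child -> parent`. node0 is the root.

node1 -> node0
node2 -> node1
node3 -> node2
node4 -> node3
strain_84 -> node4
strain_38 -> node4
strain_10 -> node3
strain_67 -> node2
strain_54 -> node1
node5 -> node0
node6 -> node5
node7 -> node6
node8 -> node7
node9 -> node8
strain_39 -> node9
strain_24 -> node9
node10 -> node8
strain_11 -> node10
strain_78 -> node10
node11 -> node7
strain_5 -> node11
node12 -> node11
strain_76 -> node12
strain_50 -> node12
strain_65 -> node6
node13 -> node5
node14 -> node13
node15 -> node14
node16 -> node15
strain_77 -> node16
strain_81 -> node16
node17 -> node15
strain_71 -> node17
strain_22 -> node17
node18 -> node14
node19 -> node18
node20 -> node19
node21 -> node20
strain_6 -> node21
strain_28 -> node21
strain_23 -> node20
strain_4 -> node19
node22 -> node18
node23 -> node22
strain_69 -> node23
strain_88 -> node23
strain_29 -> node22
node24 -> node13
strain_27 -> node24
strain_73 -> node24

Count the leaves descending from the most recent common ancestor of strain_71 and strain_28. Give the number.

11

The MRCA of strain_71 and strain_28 is the node subtending (((strain_77,strain_81),(strain_71,strain_22)),((((strain_6,strain_28),strain_23),strain_4),((strain_69,strain_88),strain_29))).
That clade contains 11 terminal taxa: strain_22, strain_23, strain_28, strain_29, strain_4, strain_6, strain_69, strain_71, strain_77, strain_81, strain_88.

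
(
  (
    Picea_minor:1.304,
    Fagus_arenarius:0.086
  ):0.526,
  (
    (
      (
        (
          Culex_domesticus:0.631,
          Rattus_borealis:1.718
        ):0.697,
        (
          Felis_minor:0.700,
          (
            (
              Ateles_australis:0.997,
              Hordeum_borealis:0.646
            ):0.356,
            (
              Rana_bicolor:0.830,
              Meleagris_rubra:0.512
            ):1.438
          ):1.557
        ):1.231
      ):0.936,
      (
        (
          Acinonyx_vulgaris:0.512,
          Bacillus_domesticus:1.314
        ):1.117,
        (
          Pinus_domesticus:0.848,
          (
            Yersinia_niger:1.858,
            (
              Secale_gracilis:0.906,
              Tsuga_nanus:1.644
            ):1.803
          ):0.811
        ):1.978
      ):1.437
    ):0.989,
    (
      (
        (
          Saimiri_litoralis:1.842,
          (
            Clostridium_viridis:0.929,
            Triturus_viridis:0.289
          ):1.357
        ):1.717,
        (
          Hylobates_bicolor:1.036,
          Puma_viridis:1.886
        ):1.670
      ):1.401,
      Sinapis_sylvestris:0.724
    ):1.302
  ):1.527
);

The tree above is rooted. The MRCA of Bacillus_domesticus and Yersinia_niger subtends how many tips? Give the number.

6

The MRCA of Bacillus_domesticus and Yersinia_niger is the node subtending ((Acinonyx_vulgaris,Bacillus_domesticus),(Pinus_domesticus,(Yersinia_niger,(Secale_gracilis,Tsuga_nanus)))).
That clade contains 6 terminal taxa: Acinonyx_vulgaris, Bacillus_domesticus, Pinus_domesticus, Secale_gracilis, Tsuga_nanus, Yersinia_niger.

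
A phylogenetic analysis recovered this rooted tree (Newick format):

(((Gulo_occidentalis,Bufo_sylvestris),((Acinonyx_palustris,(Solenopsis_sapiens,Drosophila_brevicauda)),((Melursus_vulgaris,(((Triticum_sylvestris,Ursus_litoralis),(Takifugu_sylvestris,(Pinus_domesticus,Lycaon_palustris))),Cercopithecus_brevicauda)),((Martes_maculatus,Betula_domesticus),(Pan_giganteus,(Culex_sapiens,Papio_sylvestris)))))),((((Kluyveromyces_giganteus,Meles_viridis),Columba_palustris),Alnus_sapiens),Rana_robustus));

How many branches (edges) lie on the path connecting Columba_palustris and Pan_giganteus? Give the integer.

The MRCA of Columba_palustris and Pan_giganteus is the root of the tree.
From Columba_palustris up to that node: 4 branches. From Pan_giganteus up to the same node: 6 branches. Total: 4 + 6 = 10.

10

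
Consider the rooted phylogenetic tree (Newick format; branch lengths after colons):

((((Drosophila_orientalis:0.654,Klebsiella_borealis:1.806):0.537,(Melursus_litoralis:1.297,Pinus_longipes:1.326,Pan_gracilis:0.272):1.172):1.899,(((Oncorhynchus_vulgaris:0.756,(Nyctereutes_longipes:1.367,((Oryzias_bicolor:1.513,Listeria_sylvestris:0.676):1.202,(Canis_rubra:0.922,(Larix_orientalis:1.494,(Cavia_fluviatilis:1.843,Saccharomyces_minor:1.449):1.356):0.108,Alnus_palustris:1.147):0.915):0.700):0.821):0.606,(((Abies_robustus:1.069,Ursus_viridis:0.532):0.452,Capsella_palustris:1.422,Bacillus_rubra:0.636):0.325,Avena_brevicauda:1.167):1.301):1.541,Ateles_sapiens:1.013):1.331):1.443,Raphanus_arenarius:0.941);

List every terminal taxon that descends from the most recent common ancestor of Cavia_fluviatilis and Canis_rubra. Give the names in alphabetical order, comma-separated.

Alnus_palustris, Canis_rubra, Cavia_fluviatilis, Larix_orientalis, Saccharomyces_minor

Tracing Cavia_fluviatilis: it sits inside (Cavia_fluviatilis,Saccharomyces_minor).
Tracing Canis_rubra: it sits inside (Canis_rubra,(Larix_orientalis,(Cavia_fluviatilis,Saccharomyces_minor)),Alnus_palustris).
The smallest clade enclosing both is (Canis_rubra,(Larix_orientalis,(Cavia_fluviatilis,Saccharomyces_minor)),Alnus_palustris); the answer is its 5 terminal taxa in alphabetical order.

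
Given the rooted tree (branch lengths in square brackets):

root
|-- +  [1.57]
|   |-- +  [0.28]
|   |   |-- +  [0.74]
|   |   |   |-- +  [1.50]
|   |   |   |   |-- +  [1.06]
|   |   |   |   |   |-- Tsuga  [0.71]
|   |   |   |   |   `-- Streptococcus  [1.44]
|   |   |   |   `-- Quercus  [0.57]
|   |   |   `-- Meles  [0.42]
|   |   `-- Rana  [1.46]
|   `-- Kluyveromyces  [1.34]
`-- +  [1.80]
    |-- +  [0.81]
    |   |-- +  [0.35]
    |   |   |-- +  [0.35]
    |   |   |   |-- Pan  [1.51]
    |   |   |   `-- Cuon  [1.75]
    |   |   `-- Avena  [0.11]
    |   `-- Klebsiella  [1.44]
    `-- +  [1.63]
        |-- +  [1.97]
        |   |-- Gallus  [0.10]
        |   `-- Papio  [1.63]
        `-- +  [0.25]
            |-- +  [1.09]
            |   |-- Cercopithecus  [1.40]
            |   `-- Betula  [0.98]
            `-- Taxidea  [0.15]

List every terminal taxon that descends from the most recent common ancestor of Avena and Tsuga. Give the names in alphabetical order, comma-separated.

Avena, Betula, Cercopithecus, Cuon, Gallus, Klebsiella, Kluyveromyces, Meles, Pan, Papio, Quercus, Rana, Streptococcus, Taxidea, Tsuga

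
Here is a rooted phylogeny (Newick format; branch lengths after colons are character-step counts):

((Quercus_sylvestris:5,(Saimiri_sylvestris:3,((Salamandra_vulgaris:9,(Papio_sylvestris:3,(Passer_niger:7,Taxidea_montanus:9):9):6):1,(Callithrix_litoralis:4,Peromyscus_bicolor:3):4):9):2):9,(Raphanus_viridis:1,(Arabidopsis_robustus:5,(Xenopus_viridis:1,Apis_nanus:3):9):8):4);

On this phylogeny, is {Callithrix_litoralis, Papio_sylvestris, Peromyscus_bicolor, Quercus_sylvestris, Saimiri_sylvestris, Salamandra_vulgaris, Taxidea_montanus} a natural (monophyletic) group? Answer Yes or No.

The MRCA of the listed taxa subtends (Quercus_sylvestris,(Saimiri_sylvestris,((Salamandra_vulgaris,(Papio_sylvestris,(Passer_niger,Taxidea_montanus))),(Callithrix_litoralis,Peromyscus_bicolor)))).
That clade also contains Passer_niger, which is not in the proposed group, so the group is not monophyletic.

No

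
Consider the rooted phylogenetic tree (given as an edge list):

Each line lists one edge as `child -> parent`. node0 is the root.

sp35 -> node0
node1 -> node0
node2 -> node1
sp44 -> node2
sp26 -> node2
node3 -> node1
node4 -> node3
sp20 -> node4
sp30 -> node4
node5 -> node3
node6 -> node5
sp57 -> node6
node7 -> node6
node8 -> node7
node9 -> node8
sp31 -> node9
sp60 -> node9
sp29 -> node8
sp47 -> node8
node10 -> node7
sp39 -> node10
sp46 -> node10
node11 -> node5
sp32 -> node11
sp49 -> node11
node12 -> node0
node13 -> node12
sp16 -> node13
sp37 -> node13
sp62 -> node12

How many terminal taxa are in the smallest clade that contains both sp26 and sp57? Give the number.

The MRCA of sp26 and sp57 is the node subtending ((sp44,sp26),((sp20,sp30),((sp57,(((sp31,sp60),sp29,sp47),(sp39,sp46))),(sp32,sp49)))).
That clade contains 13 terminal taxa: sp20, sp26, sp29, sp30, sp31, sp32, sp39, sp44, sp46, sp47, sp49, sp57, sp60.

13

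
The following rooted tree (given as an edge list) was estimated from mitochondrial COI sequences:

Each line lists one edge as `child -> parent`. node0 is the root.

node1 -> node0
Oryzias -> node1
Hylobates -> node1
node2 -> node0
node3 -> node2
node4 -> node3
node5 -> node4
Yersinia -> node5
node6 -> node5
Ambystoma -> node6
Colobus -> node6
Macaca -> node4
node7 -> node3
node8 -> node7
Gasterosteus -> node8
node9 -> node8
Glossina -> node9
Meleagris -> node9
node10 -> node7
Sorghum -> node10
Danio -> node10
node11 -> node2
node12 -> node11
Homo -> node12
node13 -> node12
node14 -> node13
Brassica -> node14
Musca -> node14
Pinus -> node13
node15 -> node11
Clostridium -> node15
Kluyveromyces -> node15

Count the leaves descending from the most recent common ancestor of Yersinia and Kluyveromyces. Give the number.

The MRCA of Yersinia and Kluyveromyces is the node subtending ((((Yersinia,(Ambystoma,Colobus)),Macaca),((Gasterosteus,(Glossina,Meleagris)),(Sorghum,Danio))),((Homo,((Brassica,Musca),Pinus)),(Clostridium,Kluyveromyces))).
That clade contains 15 terminal taxa: Ambystoma, Brassica, Clostridium, Colobus, Danio, Gasterosteus, Glossina, Homo, Kluyveromyces, Macaca, Meleagris, Musca, Pinus, Sorghum, Yersinia.

15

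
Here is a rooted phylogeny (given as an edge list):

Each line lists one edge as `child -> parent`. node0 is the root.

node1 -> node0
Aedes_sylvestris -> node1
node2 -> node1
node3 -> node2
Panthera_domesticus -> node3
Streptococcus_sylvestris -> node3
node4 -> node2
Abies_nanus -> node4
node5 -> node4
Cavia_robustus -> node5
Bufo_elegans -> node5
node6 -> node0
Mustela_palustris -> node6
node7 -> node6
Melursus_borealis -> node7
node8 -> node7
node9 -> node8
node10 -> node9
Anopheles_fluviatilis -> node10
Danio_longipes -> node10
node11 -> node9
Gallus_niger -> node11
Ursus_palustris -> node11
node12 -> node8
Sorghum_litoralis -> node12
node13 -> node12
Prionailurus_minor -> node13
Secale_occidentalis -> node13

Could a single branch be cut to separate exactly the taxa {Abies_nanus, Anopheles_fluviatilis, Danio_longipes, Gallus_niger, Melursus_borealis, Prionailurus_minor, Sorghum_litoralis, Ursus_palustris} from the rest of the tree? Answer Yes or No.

The MRCA of the listed taxa is the root, so the smallest clade containing them is the whole tree.
That clade also contains Aedes_sylvestris, Bufo_elegans, Cavia_robustus, Mustela_palustris, Panthera_domesticus, Secale_occidentalis, Streptococcus_sylvestris, which are not in the proposed group, so the group is not monophyletic.

No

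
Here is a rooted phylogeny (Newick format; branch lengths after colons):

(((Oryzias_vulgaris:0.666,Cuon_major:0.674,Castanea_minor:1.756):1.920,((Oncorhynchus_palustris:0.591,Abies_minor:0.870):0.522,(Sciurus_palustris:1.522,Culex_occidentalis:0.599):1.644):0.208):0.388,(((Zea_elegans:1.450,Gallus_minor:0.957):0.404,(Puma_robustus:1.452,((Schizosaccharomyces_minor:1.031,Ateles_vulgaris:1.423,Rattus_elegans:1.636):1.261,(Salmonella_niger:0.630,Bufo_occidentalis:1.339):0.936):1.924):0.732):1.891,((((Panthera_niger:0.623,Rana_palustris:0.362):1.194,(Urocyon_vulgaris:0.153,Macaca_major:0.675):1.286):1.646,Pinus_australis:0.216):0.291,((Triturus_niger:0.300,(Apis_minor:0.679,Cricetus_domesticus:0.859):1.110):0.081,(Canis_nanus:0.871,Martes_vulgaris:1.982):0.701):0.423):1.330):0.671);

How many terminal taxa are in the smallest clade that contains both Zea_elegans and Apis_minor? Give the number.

The MRCA of Zea_elegans and Apis_minor is the node subtending (((Zea_elegans,Gallus_minor),(Puma_robustus,((Schizosaccharomyces_minor,Ateles_vulgaris,Rattus_elegans),(Salmonella_niger,Bufo_occidentalis)))),((((Panthera_niger,Rana_palustris),(Urocyon_vulgaris,Macaca_major)),Pinus_australis),((Triturus_niger,(Apis_minor,Cricetus_domesticus)),(Canis_nanus,Martes_vulgaris)))).
That clade contains 18 terminal taxa: Apis_minor, Ateles_vulgaris, Bufo_occidentalis, Canis_nanus, Cricetus_domesticus, Gallus_minor, Macaca_major, Martes_vulgaris, Panthera_niger, Pinus_australis, Puma_robustus, Rana_palustris, Rattus_elegans, Salmonella_niger, Schizosaccharomyces_minor, Triturus_niger, Urocyon_vulgaris, Zea_elegans.

18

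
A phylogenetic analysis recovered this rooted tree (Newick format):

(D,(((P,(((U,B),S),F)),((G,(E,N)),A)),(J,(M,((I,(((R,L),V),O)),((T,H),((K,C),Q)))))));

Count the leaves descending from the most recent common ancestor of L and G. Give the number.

21

The MRCA of L and G is the node subtending (((P,(((U,B),S),F)),((G,(E,N)),A)),(J,(M,((I,(((R,L),V),O)),((T,H),((K,C),Q)))))).
That clade contains 21 terminal taxa: A, B, C, E, F, G, H, I, J, K, L, M, N, O, P, Q, R, S, T, U, V.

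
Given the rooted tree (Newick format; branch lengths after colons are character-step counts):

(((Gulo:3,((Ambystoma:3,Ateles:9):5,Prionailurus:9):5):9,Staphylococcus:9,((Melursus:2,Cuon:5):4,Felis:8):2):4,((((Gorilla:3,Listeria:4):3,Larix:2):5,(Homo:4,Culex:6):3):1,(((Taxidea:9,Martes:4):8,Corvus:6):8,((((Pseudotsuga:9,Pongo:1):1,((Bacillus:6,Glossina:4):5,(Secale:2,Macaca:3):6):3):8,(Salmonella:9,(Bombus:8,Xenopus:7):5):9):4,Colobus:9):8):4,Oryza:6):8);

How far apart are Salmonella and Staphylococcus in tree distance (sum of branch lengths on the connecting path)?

55

The path runs Salmonella → … → MRCA → … → Staphylococcus; the MRCA is the root of the tree.
Branch lengths along that path: 9 + 9 + 4 + 8 + 4 + 8 + 4 + 9 = 55.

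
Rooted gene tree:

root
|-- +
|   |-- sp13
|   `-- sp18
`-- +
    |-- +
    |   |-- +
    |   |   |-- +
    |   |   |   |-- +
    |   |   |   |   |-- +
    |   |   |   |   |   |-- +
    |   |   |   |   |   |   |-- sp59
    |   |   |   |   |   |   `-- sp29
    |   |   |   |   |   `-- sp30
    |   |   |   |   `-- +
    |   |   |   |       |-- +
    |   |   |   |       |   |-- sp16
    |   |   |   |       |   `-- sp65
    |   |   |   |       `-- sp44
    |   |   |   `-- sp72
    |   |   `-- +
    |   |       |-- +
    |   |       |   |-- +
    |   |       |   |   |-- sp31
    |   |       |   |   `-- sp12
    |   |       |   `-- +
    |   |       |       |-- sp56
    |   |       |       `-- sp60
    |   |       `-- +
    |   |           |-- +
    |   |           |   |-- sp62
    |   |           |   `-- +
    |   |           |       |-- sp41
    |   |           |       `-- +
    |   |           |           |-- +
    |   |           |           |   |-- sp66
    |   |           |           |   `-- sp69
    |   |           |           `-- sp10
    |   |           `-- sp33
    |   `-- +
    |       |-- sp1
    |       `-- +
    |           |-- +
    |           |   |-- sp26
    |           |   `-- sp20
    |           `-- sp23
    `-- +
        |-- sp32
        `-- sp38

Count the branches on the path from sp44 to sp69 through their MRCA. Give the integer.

11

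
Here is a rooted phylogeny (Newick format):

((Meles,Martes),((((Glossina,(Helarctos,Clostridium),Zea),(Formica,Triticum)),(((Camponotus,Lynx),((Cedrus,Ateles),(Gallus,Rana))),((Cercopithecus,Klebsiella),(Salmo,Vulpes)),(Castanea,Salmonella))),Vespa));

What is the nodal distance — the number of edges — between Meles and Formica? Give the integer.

The MRCA of Meles and Formica is the root of the tree.
From Meles up to that node: 2 branches. From Formica up to the same node: 5 branches. Total: 2 + 5 = 7.

7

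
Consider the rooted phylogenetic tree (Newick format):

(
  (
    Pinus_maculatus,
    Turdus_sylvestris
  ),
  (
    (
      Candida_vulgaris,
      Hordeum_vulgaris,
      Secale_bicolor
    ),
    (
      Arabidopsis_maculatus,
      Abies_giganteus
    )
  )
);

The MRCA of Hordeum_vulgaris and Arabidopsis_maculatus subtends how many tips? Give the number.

5

The MRCA of Hordeum_vulgaris and Arabidopsis_maculatus is the node subtending ((Candida_vulgaris,Hordeum_vulgaris,Secale_bicolor),(Arabidopsis_maculatus,Abies_giganteus)).
That clade contains 5 terminal taxa: Abies_giganteus, Arabidopsis_maculatus, Candida_vulgaris, Hordeum_vulgaris, Secale_bicolor.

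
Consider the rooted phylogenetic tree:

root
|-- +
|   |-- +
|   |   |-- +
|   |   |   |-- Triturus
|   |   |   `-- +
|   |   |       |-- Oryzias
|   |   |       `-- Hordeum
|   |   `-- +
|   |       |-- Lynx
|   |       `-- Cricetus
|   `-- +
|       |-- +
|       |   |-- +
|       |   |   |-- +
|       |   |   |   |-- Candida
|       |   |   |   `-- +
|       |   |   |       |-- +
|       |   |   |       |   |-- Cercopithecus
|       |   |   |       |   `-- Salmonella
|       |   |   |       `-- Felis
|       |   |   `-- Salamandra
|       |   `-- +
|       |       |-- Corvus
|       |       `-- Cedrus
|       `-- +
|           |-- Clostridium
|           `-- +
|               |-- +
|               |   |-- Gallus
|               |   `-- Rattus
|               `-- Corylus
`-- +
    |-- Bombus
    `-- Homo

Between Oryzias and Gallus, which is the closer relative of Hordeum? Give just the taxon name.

Oryzias

The MRCA of Hordeum and Oryzias subtends (Oryzias,Hordeum) (2 taxa).
The MRCA of Hordeum and Gallus subtends (((Triturus,(Oryzias,Hordeum)),(Lynx,Cricetus)),((((Candida,((Cercopithecus,Salmonella),Felis)),Salamandra),(Corvus,Cedrus)),(Clostridium,((Gallus,Rattus),Corylus)))) (16 taxa).
The first is nested inside the second, so Hordeum shares a more recent common ancestor with Oryzias.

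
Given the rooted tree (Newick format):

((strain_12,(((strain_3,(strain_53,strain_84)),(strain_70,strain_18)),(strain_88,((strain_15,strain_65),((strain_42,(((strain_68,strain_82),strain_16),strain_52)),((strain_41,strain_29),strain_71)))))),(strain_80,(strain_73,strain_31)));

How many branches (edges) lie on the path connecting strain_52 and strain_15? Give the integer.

The MRCA of strain_52 and strain_15 is the node subtending ((strain_15,strain_65),((strain_42,(((strain_68,strain_82),strain_16),strain_52)),((strain_41,strain_29),strain_71))).
From strain_52 up to that node: 4 branches. From strain_15 up to the same node: 2 branches. Total: 4 + 2 = 6.

6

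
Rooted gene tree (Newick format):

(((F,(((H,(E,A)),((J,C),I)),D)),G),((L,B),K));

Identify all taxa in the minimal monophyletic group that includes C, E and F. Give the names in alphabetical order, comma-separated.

A, C, D, E, F, H, I, J

Tracing C: it sits inside (J,C).
Tracing E: it sits inside (E,A).
Tracing F: it sits inside (F,(((H,(E,A)),((J,C),I)),D)).
The smallest clade enclosing all 3 is (F,(((H,(E,A)),((J,C),I)),D)); the answer is its 8 terminal taxa in alphabetical order.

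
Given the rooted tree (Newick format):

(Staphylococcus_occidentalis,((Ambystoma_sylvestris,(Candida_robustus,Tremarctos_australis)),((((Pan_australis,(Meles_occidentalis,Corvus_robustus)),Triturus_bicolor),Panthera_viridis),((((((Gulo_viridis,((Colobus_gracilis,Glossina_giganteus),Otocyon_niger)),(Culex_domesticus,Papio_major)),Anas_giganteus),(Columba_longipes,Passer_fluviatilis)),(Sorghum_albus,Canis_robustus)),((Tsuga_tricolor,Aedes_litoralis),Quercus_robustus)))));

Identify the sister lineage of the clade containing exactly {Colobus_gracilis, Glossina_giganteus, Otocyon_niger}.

The clade containing exactly {Colobus_gracilis, Glossina_giganteus, Otocyon_niger} attaches to the tree at the node subtending (Gulo_viridis,((Colobus_gracilis,Glossina_giganteus),Otocyon_niger)).
The other lineage descending from that same node — the sister group — is the single tip Gulo_viridis.

Gulo_viridis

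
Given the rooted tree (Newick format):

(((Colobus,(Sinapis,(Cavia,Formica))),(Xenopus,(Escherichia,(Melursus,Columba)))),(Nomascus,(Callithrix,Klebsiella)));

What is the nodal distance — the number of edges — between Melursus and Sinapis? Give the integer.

7

The MRCA of Melursus and Sinapis is the node subtending ((Colobus,(Sinapis,(Cavia,Formica))),(Xenopus,(Escherichia,(Melursus,Columba)))).
From Melursus up to that node: 4 branches. From Sinapis up to the same node: 3 branches. Total: 4 + 3 = 7.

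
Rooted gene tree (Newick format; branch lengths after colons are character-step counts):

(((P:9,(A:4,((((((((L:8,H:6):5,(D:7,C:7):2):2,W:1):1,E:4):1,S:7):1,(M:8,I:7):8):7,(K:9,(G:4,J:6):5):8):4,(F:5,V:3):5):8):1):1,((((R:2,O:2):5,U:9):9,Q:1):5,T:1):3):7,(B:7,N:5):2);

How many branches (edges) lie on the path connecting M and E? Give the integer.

The MRCA of M and E is the node subtending ((((((L,H),(D,C)),W),E),S),(M,I)).
From M up to that node: 2 branches. From E up to the same node: 3 branches. Total: 2 + 3 = 5.

5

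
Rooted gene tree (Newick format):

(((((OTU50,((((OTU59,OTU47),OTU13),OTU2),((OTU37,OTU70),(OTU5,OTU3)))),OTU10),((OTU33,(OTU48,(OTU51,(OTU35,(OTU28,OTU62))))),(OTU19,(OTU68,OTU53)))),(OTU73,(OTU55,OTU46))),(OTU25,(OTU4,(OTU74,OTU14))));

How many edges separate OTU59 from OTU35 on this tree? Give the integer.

The MRCA of OTU59 and OTU35 is the node subtending (((OTU50,((((OTU59,OTU47),OTU13),OTU2),((OTU37,OTU70),(OTU5,OTU3)))),OTU10),((OTU33,(OTU48,(OTU51,(OTU35,(OTU28,OTU62))))),(OTU19,(OTU68,OTU53)))).
From OTU59 up to that node: 7 branches. From OTU35 up to the same node: 6 branches. Total: 7 + 6 = 13.

13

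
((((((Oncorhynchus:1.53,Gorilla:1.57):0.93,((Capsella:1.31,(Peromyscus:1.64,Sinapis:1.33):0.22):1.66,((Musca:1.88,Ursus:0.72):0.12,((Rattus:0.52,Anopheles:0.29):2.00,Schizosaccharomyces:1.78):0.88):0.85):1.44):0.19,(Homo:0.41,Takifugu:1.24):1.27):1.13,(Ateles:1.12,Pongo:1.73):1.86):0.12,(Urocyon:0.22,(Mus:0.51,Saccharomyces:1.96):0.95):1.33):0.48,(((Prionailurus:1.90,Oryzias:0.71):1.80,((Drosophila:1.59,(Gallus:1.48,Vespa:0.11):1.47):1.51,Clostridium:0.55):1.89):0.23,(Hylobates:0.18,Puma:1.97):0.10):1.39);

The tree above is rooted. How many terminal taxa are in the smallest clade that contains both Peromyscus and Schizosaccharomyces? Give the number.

8

The MRCA of Peromyscus and Schizosaccharomyces is the node subtending ((Capsella,(Peromyscus,Sinapis)),((Musca,Ursus),((Rattus,Anopheles),Schizosaccharomyces))).
That clade contains 8 terminal taxa: Anopheles, Capsella, Musca, Peromyscus, Rattus, Schizosaccharomyces, Sinapis, Ursus.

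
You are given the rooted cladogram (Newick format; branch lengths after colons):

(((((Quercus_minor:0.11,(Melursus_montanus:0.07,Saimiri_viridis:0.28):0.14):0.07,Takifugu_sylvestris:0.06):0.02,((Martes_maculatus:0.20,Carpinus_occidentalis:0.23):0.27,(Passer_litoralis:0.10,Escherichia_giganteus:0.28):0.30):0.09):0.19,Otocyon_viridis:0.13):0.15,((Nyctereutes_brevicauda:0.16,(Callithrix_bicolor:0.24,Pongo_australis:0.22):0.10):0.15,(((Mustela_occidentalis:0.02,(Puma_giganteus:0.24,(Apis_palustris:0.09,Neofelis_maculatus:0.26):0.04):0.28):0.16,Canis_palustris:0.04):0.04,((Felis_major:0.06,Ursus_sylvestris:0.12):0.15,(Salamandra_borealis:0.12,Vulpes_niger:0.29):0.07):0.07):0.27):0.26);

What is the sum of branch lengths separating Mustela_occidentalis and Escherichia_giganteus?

The path runs Mustela_occidentalis → … → MRCA → … → Escherichia_giganteus; the MRCA is the root of the tree.
Branch lengths along that path: 0.02 + 0.16 + 0.04 + 0.27 + 0.26 + 0.15 + 0.19 + 0.09 + 0.30 + 0.28 = 1.76.

1.76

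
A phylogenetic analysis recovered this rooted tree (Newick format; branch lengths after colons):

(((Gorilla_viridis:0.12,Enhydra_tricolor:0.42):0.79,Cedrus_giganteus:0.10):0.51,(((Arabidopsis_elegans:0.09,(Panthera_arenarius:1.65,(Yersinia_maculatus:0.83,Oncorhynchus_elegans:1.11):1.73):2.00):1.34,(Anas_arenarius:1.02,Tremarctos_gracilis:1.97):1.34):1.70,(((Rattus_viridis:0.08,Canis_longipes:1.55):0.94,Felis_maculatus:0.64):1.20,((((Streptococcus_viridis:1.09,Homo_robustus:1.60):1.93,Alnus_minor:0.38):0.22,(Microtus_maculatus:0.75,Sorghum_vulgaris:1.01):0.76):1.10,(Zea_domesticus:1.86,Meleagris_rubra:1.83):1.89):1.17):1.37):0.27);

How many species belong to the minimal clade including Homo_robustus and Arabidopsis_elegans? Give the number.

16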